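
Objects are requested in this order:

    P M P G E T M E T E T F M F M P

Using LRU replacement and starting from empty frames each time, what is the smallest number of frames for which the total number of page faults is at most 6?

f=1: 16 faults
f=2: 11 faults
f=3: 9 faults
f=4: 8 faults
f=5: 7 faults
f=6: 6 faults
Smallest f with faults ≤ 6 is 6.

6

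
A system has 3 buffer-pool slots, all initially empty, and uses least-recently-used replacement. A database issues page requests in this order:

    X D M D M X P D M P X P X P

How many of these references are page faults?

7

X → miss, frames [X]
D → miss, frames [X, D]
M → miss, frames [X, D, M]
D → hit
M → hit
X → hit
P → miss, evict D, frames [M, X, P]
D → miss, evict M, frames [X, P, D]
M → miss, evict X, frames [P, D, M]
P → hit
X → miss, evict D, frames [M, P, X]
P → hit
X → hit
P → hit
Page faults: 7.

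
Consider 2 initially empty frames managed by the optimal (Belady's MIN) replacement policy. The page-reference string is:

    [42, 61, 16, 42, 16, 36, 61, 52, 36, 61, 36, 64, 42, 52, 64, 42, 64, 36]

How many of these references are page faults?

12

42 -> miss, frames {42}
61 -> miss, frames {42,61}
16 -> miss, evict 61, frames {42,16}
42 -> hit
16 -> hit
36 -> miss, evict 16, frames {42,36}
61 -> miss, evict 42, frames {36,61}
52 -> miss, evict 61, frames {36,52}
36 -> hit
61 -> miss, evict 52, frames {36,61}
36 -> hit
64 -> miss, evict 61, frames {36,64}
42 -> miss, evict 36, frames {64,42}
52 -> miss, evict 42, frames {64,52}
64 -> hit
42 -> miss, evict 52, frames {64,42}
64 -> hit
36 -> miss, evict 42, frames {64,36}
Page faults: 12.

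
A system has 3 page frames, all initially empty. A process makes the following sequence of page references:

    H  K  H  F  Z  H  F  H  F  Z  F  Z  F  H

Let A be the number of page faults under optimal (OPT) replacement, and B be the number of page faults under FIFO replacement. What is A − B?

Under OPT: F F . F F . . . . . . . . . → 4 faults.
Under FIFO: F F . F F F . . . . . . . . → 5 faults.
A − B = 4 − 5 = -1.

-1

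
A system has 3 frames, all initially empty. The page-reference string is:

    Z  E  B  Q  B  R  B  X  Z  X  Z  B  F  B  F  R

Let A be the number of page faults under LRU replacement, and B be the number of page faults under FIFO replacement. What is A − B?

-1

Under LRU: F F F F . F . F F . . . F . . F → 9 faults.
Under FIFO: F F F F . F . F F . . F F . . F → 10 faults.
A − B = 9 − 10 = -1.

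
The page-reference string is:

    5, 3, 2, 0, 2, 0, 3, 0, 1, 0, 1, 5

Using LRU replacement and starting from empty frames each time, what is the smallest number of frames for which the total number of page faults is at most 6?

f=1: 12 faults
f=2: 7 faults
f=3: 6 faults
f=4: 6 faults
f=5: 5 faults
Smallest f with faults ≤ 6 is 3.

3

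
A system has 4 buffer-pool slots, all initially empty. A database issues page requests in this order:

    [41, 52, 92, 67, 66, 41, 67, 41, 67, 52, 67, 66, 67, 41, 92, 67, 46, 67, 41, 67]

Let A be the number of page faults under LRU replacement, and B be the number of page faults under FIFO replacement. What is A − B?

Under LRU: F F F F F F . . . F . . . . F . F . . . → 9 faults.
Under FIFO: F F F F F F . . . F . . . . F F F . F . → 11 faults.
A − B = 9 − 11 = -2.

-2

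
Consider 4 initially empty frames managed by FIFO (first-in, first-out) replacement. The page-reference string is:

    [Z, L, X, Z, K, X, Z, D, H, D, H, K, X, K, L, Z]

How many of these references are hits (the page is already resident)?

Z → fault, frames [Z]
L → fault, frames [Z, L]
X → fault, frames [Z, L, X]
Z → hit
K → fault, frames [Z, L, X, K]
X → hit
Z → hit
D → fault, evict Z, frames [L, X, K, D]
H → fault, evict L, frames [X, K, D, H]
D → hit
H → hit
K → hit
X → hit
K → hit
L → fault, evict X, frames [K, D, H, L]
Z → fault, evict K, frames [D, H, L, Z]
Hits: 8.

8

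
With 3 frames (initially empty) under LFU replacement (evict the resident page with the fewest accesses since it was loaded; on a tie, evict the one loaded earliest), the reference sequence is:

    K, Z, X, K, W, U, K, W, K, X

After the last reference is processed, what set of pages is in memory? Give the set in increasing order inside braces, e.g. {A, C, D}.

K: fault, frames [K]
Z: fault, frames [K, Z]
X: fault, frames [K, Z, X]
K: hit
W: fault, evict Z, frames [K, X, W]
U: fault, evict X, frames [K, W, U]
K: hit
W: hit
K: hit
X: fault, evict U, frames [K, W, X]

{K, W, X}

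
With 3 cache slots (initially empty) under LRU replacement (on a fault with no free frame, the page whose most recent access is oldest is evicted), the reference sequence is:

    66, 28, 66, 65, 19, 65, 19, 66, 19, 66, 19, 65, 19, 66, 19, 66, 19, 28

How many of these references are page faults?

66 -> miss, frames (66)
28 -> miss, frames (66 28)
66 -> hit
65 -> miss, frames (28 66 65)
19 -> miss, evict 28, frames (66 65 19)
65 -> hit
19 -> hit
66 -> hit
19 -> hit
66 -> hit
19 -> hit
65 -> hit
19 -> hit
66 -> hit
19 -> hit
66 -> hit
19 -> hit
28 -> miss, evict 65, frames (66 19 28)
Page faults: 5.

5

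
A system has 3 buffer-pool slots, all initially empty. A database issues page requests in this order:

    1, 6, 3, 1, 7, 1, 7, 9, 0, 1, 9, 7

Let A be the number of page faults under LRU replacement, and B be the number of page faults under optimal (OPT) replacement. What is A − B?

1

Under LRU: F F F . F . . F F F . F → 8 faults.
Under OPT: F F F . F . . F F . . F → 7 faults.
A − B = 8 − 7 = 1.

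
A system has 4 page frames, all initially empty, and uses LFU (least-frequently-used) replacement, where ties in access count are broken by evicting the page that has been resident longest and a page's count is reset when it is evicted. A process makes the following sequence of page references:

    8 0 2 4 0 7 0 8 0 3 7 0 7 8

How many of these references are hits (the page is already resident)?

8 → miss, frames (8)
0 → miss, frames (8 0)
2 → miss, frames (8 0 2)
4 → miss, frames (8 0 2 4)
0 → hit
7 → miss, evict 8, frames (0 2 4 7)
0 → hit
8 → miss, evict 2, frames (0 4 7 8)
0 → hit
3 → miss, evict 4, frames (0 7 8 3)
7 → hit
0 → hit
7 → hit
8 → hit
Hits: 7.

7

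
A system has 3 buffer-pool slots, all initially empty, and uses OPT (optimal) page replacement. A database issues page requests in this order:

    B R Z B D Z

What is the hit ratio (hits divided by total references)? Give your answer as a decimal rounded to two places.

0.33

B → fault, frames [B]
R → fault, frames [B, R]
Z → fault, frames [B, R, Z]
B → hit
D → fault, evict R, frames [B, Z, D]
Z → hit
Hits: 2 of 6 references → 2/6 = 0.3333.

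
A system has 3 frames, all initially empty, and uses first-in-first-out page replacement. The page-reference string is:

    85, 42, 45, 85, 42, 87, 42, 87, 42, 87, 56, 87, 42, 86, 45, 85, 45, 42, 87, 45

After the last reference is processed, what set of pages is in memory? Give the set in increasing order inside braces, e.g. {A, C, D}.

{42, 45, 87}

85 → fault, frames {85}
42 → fault, frames {85,42}
45 → fault, frames {85,42,45}
85 → hit
42 → hit
87 → fault, evict 85, frames {42,45,87}
42 → hit
87 → hit
42 → hit
87 → hit
56 → fault, evict 42, frames {45,87,56}
87 → hit
42 → fault, evict 45, frames {87,56,42}
86 → fault, evict 87, frames {56,42,86}
45 → fault, evict 56, frames {42,86,45}
85 → fault, evict 42, frames {86,45,85}
45 → hit
42 → fault, evict 86, frames {45,85,42}
87 → fault, evict 45, frames {85,42,87}
45 → fault, evict 85, frames {42,87,45}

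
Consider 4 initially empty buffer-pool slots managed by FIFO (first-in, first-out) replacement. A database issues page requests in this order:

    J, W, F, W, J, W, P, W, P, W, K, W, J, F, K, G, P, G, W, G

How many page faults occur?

J: fault, frames {J}
W: fault, frames {J,W}
F: fault, frames {J,W,F}
W: hit
J: hit
W: hit
P: fault, frames {J,W,F,P}
W: hit
P: hit
W: hit
K: fault, evict J, frames {W,F,P,K}
W: hit
J: fault, evict W, frames {F,P,K,J}
F: hit
K: hit
G: fault, evict F, frames {P,K,J,G}
P: hit
G: hit
W: fault, evict P, frames {K,J,G,W}
G: hit
Page faults: 8.

8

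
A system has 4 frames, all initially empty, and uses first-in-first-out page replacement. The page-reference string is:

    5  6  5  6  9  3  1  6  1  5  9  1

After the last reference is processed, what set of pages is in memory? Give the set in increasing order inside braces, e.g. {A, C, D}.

{1, 3, 5, 9}

5 → miss, frames {5}
6 → miss, frames {5,6}
5 → hit
6 → hit
9 → miss, frames {5,6,9}
3 → miss, frames {5,6,9,3}
1 → miss, evict 5, frames {6,9,3,1}
6 → hit
1 → hit
5 → miss, evict 6, frames {9,3,1,5}
9 → hit
1 → hit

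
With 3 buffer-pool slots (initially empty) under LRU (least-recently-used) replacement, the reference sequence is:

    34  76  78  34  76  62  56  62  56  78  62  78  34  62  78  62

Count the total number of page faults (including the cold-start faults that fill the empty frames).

7

34: miss, frames [34]
76: miss, frames [34, 76]
78: miss, frames [34, 76, 78]
34: hit
76: hit
62: miss, evict 78, frames [34, 76, 62]
56: miss, evict 34, frames [76, 62, 56]
62: hit
56: hit
78: miss, evict 76, frames [62, 56, 78]
62: hit
78: hit
34: miss, evict 56, frames [62, 78, 34]
62: hit
78: hit
62: hit
Page faults: 7.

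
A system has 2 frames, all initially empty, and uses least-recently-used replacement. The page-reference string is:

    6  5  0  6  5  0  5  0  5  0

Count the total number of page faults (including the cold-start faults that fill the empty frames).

6

6 → miss, frames {6}
5 → miss, frames {6,5}
0 → miss, evict 6, frames {5,0}
6 → miss, evict 5, frames {0,6}
5 → miss, evict 0, frames {6,5}
0 → miss, evict 6, frames {5,0}
5 → hit
0 → hit
5 → hit
0 → hit
Page faults: 6.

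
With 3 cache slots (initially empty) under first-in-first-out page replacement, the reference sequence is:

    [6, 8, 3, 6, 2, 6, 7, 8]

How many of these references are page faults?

7

6 → fault, frames {6}
8 → fault, frames {6,8}
3 → fault, frames {6,8,3}
6 → hit
2 → fault, evict 6, frames {8,3,2}
6 → fault, evict 8, frames {3,2,6}
7 → fault, evict 3, frames {2,6,7}
8 → fault, evict 2, frames {6,7,8}
Page faults: 7.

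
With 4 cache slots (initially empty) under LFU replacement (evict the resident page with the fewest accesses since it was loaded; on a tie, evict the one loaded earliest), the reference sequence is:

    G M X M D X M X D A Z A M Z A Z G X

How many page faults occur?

11

G: fault, frames {G}
M: fault, frames {G,M}
X: fault, frames {G,M,X}
M: hit
D: fault, frames {G,M,X,D}
X: hit
M: hit
X: hit
D: hit
A: fault, evict G, frames {M,X,D,A}
Z: fault, evict A, frames {M,X,D,Z}
A: fault, evict Z, frames {M,X,D,A}
M: hit
Z: fault, evict A, frames {M,X,D,Z}
A: fault, evict Z, frames {M,X,D,A}
Z: fault, evict A, frames {M,X,D,Z}
G: fault, evict Z, frames {M,X,D,G}
X: hit
Page faults: 11.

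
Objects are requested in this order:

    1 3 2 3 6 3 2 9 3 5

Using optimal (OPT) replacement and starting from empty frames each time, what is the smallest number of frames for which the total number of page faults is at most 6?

3

f=1: 10 faults
f=2: 7 faults
f=3: 6 faults
f=4: 6 faults
f=5: 6 faults
f=6: 6 faults
Smallest f with faults ≤ 6 is 3.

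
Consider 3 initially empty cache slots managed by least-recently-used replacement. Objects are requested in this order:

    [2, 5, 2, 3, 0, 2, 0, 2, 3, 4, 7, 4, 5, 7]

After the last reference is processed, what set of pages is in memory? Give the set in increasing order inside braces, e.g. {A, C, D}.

2 -> fault, frames {2}
5 -> fault, frames {2,5}
2 -> hit
3 -> fault, frames {5,2,3}
0 -> fault, evict 5, frames {2,3,0}
2 -> hit
0 -> hit
2 -> hit
3 -> hit
4 -> fault, evict 0, frames {2,3,4}
7 -> fault, evict 2, frames {3,4,7}
4 -> hit
5 -> fault, evict 3, frames {7,4,5}
7 -> hit

{4, 5, 7}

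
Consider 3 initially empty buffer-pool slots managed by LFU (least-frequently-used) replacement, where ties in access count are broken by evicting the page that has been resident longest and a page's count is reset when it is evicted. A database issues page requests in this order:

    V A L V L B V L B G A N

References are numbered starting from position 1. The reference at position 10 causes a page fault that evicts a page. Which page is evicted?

B

pos 1: V → miss, frames [V]
pos 2: A → miss, frames [V, A]
pos 3: L → miss, frames [V, A, L]
pos 4: V → hit
pos 5: L → hit
pos 6: B → miss, evict A, frames [V, L, B]
pos 7: V → hit
pos 8: L → hit
pos 9: B → hit
pos 10: G → miss, evict B, frames [V, L, G]
At position 10, page B is evicted.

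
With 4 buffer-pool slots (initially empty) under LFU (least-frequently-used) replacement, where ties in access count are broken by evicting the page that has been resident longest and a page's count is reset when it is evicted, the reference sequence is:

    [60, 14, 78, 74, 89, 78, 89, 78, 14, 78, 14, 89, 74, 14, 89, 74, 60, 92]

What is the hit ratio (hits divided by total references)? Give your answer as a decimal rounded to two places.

0.61

60 → fault, frames [60]
14 → fault, frames [60, 14]
78 → fault, frames [60, 14, 78]
74 → fault, frames [60, 14, 78, 74]
89 → fault, evict 60, frames [14, 78, 74, 89]
78 → hit
89 → hit
78 → hit
14 → hit
78 → hit
14 → hit
89 → hit
74 → hit
14 → hit
89 → hit
74 → hit
60 → fault, evict 74, frames [14, 78, 89, 60]
92 → fault, evict 60, frames [14, 78, 89, 92]
Hits: 11 of 18 references → 11/18 = 0.6111.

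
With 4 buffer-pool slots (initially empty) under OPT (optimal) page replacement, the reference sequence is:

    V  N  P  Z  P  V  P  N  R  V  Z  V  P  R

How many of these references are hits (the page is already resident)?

V: fault, frames (V)
N: fault, frames (V N)
P: fault, frames (V N P)
Z: fault, frames (V N P Z)
P: hit
V: hit
P: hit
N: hit
R: fault, evict N, frames (V P Z R)
V: hit
Z: hit
V: hit
P: hit
R: hit
Hits: 9.

9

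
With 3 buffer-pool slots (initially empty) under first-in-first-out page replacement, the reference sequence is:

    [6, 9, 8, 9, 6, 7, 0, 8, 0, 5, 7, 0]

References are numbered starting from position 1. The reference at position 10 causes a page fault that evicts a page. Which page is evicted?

pos 1: 6 -> fault, frames (6)
pos 2: 9 -> fault, frames (6 9)
pos 3: 8 -> fault, frames (6 9 8)
pos 4: 9 -> hit
pos 5: 6 -> hit
pos 6: 7 -> fault, evict 6, frames (9 8 7)
pos 7: 0 -> fault, evict 9, frames (8 7 0)
pos 8: 8 -> hit
pos 9: 0 -> hit
pos 10: 5 -> fault, evict 8, frames (7 0 5)
At position 10, page 8 is evicted.

8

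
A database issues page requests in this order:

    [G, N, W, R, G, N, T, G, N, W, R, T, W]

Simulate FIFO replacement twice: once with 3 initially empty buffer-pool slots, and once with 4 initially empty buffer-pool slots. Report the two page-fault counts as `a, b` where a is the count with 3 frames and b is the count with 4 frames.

9, 10

3 frames: F F F F F F F . . F F . . → 9 faults.
4 frames: F F F F . . F F F F F F . → 10 faults.
10 > 9: adding a frame increased faults — Belady's anomaly.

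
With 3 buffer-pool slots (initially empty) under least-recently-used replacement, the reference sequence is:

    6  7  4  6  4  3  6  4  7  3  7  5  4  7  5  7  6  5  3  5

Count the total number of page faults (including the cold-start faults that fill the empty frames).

10

6 -> fault, frames [6]
7 -> fault, frames [6, 7]
4 -> fault, frames [6, 7, 4]
6 -> hit
4 -> hit
3 -> fault, evict 7, frames [6, 4, 3]
6 -> hit
4 -> hit
7 -> fault, evict 3, frames [6, 4, 7]
3 -> fault, evict 6, frames [4, 7, 3]
7 -> hit
5 -> fault, evict 4, frames [3, 7, 5]
4 -> fault, evict 3, frames [7, 5, 4]
7 -> hit
5 -> hit
7 -> hit
6 -> fault, evict 4, frames [5, 7, 6]
5 -> hit
3 -> fault, evict 7, frames [6, 5, 3]
5 -> hit
Page faults: 10.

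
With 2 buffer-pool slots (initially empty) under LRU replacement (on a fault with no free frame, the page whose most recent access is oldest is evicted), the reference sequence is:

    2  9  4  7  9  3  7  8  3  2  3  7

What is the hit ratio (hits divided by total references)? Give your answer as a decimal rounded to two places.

2 → fault, frames [2]
9 → fault, frames [2, 9]
4 → fault, evict 2, frames [9, 4]
7 → fault, evict 9, frames [4, 7]
9 → fault, evict 4, frames [7, 9]
3 → fault, evict 7, frames [9, 3]
7 → fault, evict 9, frames [3, 7]
8 → fault, evict 3, frames [7, 8]
3 → fault, evict 7, frames [8, 3]
2 → fault, evict 8, frames [3, 2]
3 → hit
7 → fault, evict 2, frames [3, 7]
Hits: 1 of 12 references → 1/12 = 0.0833.

0.08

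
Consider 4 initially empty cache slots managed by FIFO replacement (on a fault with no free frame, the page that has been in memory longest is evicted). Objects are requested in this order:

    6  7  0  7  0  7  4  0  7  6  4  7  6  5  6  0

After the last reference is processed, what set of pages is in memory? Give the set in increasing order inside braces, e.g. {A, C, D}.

6 → miss, frames [6]
7 → miss, frames [6, 7]
0 → miss, frames [6, 7, 0]
7 → hit
0 → hit
7 → hit
4 → miss, frames [6, 7, 0, 4]
0 → hit
7 → hit
6 → hit
4 → hit
7 → hit
6 → hit
5 → miss, evict 6, frames [7, 0, 4, 5]
6 → miss, evict 7, frames [0, 4, 5, 6]
0 → hit

{0, 4, 5, 6}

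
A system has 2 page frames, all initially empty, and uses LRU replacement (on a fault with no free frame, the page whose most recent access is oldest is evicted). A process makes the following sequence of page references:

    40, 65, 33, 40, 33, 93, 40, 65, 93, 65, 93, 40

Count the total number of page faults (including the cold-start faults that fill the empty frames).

40: miss, frames {40}
65: miss, frames {40,65}
33: miss, evict 40, frames {65,33}
40: miss, evict 65, frames {33,40}
33: hit
93: miss, evict 40, frames {33,93}
40: miss, evict 33, frames {93,40}
65: miss, evict 93, frames {40,65}
93: miss, evict 40, frames {65,93}
65: hit
93: hit
40: miss, evict 65, frames {93,40}
Page faults: 9.

9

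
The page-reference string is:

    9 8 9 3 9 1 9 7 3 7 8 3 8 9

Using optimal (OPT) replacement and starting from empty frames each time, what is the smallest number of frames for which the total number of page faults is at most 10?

f=1: 14 faults
f=2: 8 faults
f=3: 6 faults
f=4: 5 faults
f=5: 5 faults
Smallest f with faults ≤ 10 is 2.

2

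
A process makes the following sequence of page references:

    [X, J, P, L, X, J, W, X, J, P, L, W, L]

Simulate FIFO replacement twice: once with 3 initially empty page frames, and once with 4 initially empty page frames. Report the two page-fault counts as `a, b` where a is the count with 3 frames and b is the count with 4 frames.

9, 10

3 frames: F F F F F F F . . F F . . → 9 faults.
4 frames: F F F F . . F F F F F F . → 10 faults.
10 > 9: adding a frame increased faults — Belady's anomaly.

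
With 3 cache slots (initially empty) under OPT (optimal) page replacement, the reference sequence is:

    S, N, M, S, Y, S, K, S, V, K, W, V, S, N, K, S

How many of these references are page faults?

S: miss, frames {S}
N: miss, frames {S,N}
M: miss, frames {S,N,M}
S: hit
Y: miss, evict M, frames {S,N,Y}
S: hit
K: miss, evict Y, frames {S,N,K}
S: hit
V: miss, evict N, frames {S,K,V}
K: hit
W: miss, evict K, frames {S,V,W}
V: hit
S: hit
N: miss, evict W, frames {S,V,N}
K: miss, evict N, frames {S,V,K}
S: hit
Page faults: 9.

9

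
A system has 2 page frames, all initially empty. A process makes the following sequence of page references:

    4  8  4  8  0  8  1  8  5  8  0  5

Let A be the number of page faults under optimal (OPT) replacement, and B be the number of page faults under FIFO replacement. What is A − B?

Under OPT: F F . . F . F . F . F . → 6 faults.
Under FIFO: F F . . F . F F F . F . → 7 faults.
A − B = 6 − 7 = -1.

-1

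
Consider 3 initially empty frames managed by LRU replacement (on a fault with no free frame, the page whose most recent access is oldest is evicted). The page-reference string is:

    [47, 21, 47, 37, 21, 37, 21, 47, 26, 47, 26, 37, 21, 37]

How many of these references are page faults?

47: fault, frames (47)
21: fault, frames (47 21)
47: hit
37: fault, frames (21 47 37)
21: hit
37: hit
21: hit
47: hit
26: fault, evict 37, frames (21 47 26)
47: hit
26: hit
37: fault, evict 21, frames (47 26 37)
21: fault, evict 47, frames (26 37 21)
37: hit
Page faults: 6.

6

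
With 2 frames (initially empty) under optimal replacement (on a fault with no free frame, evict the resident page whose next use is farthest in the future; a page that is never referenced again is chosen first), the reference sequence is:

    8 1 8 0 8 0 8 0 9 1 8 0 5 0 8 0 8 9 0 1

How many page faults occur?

10

8 → fault, frames [8]
1 → fault, frames [8, 1]
8 → hit
0 → fault, evict 1, frames [8, 0]
8 → hit
0 → hit
8 → hit
0 → hit
9 → fault, evict 0, frames [8, 9]
1 → fault, evict 9, frames [8, 1]
8 → hit
0 → fault, evict 1, frames [8, 0]
5 → fault, evict 8, frames [0, 5]
0 → hit
8 → fault, evict 5, frames [0, 8]
0 → hit
8 → hit
9 → fault, evict 8, frames [0, 9]
0 → hit
1 → fault, evict 9, frames [0, 1]
Page faults: 10.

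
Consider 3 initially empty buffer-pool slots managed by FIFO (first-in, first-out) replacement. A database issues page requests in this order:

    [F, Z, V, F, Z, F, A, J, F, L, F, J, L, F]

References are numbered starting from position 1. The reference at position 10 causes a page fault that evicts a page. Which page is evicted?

pos 1: F → miss, frames [F]
pos 2: Z → miss, frames [F, Z]
pos 3: V → miss, frames [F, Z, V]
pos 4: F → hit
pos 5: Z → hit
pos 6: F → hit
pos 7: A → miss, evict F, frames [Z, V, A]
pos 8: J → miss, evict Z, frames [V, A, J]
pos 9: F → miss, evict V, frames [A, J, F]
pos 10: L → miss, evict A, frames [J, F, L]
At position 10, page A is evicted.

A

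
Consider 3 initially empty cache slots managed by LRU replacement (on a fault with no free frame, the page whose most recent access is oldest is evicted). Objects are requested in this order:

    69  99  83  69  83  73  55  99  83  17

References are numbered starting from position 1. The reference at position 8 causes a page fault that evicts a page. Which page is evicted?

83

pos 1: 69 -> miss, frames (69)
pos 2: 99 -> miss, frames (69 99)
pos 3: 83 -> miss, frames (69 99 83)
pos 4: 69 -> hit
pos 5: 83 -> hit
pos 6: 73 -> miss, evict 99, frames (69 83 73)
pos 7: 55 -> miss, evict 69, frames (83 73 55)
pos 8: 99 -> miss, evict 83, frames (73 55 99)
At position 8, page 83 is evicted.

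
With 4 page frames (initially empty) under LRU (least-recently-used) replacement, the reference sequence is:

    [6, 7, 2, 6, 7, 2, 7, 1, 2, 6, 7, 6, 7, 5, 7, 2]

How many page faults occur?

5

6 -> fault, frames (6)
7 -> fault, frames (6 7)
2 -> fault, frames (6 7 2)
6 -> hit
7 -> hit
2 -> hit
7 -> hit
1 -> fault, frames (6 2 7 1)
2 -> hit
6 -> hit
7 -> hit
6 -> hit
7 -> hit
5 -> fault, evict 1, frames (2 6 7 5)
7 -> hit
2 -> hit
Page faults: 5.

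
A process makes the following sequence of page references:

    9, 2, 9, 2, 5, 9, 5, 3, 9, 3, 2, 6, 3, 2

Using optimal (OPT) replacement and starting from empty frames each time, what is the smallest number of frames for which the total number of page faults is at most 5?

3

f=1: 14 faults
f=2: 7 faults
f=3: 5 faults
f=4: 5 faults
f=5: 5 faults
Smallest f with faults ≤ 5 is 3.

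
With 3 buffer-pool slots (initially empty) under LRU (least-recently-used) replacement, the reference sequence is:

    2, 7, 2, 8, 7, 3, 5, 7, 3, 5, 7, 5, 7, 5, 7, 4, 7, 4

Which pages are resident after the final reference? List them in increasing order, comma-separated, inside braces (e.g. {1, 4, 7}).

2 -> fault, frames [2]
7 -> fault, frames [2, 7]
2 -> hit
8 -> fault, frames [7, 2, 8]
7 -> hit
3 -> fault, evict 2, frames [8, 7, 3]
5 -> fault, evict 8, frames [7, 3, 5]
7 -> hit
3 -> hit
5 -> hit
7 -> hit
5 -> hit
7 -> hit
5 -> hit
7 -> hit
4 -> fault, evict 3, frames [5, 7, 4]
7 -> hit
4 -> hit

{4, 5, 7}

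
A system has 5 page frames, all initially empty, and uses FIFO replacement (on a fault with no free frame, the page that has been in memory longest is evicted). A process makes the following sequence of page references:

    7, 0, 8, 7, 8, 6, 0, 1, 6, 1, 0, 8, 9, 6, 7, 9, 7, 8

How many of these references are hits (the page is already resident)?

7 -> miss, frames {7}
0 -> miss, frames {7,0}
8 -> miss, frames {7,0,8}
7 -> hit
8 -> hit
6 -> miss, frames {7,0,8,6}
0 -> hit
1 -> miss, frames {7,0,8,6,1}
6 -> hit
1 -> hit
0 -> hit
8 -> hit
9 -> miss, evict 7, frames {0,8,6,1,9}
6 -> hit
7 -> miss, evict 0, frames {8,6,1,9,7}
9 -> hit
7 -> hit
8 -> hit
Hits: 11.

11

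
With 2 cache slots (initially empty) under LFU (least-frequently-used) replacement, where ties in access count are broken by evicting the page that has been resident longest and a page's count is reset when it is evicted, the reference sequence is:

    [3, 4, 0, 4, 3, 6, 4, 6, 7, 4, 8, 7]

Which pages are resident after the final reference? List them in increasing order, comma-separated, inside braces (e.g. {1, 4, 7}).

{4, 7}

3 -> miss, frames [3]
4 -> miss, frames [3, 4]
0 -> miss, evict 3, frames [4, 0]
4 -> hit
3 -> miss, evict 0, frames [4, 3]
6 -> miss, evict 3, frames [4, 6]
4 -> hit
6 -> hit
7 -> miss, evict 6, frames [4, 7]
4 -> hit
8 -> miss, evict 7, frames [4, 8]
7 -> miss, evict 8, frames [4, 7]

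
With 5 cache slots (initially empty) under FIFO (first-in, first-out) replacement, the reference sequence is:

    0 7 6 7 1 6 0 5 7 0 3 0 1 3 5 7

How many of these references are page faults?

8

0 -> miss, frames (0)
7 -> miss, frames (0 7)
6 -> miss, frames (0 7 6)
7 -> hit
1 -> miss, frames (0 7 6 1)
6 -> hit
0 -> hit
5 -> miss, frames (0 7 6 1 5)
7 -> hit
0 -> hit
3 -> miss, evict 0, frames (7 6 1 5 3)
0 -> miss, evict 7, frames (6 1 5 3 0)
1 -> hit
3 -> hit
5 -> hit
7 -> miss, evict 6, frames (1 5 3 0 7)
Page faults: 8.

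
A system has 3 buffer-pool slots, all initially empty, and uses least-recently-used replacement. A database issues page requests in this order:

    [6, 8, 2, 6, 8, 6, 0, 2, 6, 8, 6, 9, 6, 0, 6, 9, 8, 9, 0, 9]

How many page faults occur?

10

6 -> fault, frames [6]
8 -> fault, frames [6, 8]
2 -> fault, frames [6, 8, 2]
6 -> hit
8 -> hit
6 -> hit
0 -> fault, evict 2, frames [8, 6, 0]
2 -> fault, evict 8, frames [6, 0, 2]
6 -> hit
8 -> fault, evict 0, frames [2, 6, 8]
6 -> hit
9 -> fault, evict 2, frames [8, 6, 9]
6 -> hit
0 -> fault, evict 8, frames [9, 6, 0]
6 -> hit
9 -> hit
8 -> fault, evict 0, frames [6, 9, 8]
9 -> hit
0 -> fault, evict 6, frames [8, 9, 0]
9 -> hit
Page faults: 10.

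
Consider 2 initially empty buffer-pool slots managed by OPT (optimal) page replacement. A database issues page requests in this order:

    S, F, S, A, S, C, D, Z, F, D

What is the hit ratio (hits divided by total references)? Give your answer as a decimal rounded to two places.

0.30

S -> miss, frames (S)
F -> miss, frames (S F)
S -> hit
A -> miss, evict F, frames (S A)
S -> hit
C -> miss, evict A, frames (S C)
D -> miss, evict C, frames (S D)
Z -> miss, evict S, frames (D Z)
F -> miss, evict Z, frames (D F)
D -> hit
Hits: 3 of 10 references → 3/10 = 0.3000.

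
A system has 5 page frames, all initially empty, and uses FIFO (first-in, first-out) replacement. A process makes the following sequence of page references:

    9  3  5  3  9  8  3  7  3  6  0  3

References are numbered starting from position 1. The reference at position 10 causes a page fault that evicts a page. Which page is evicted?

pos 1: 9 → miss, frames {9}
pos 2: 3 → miss, frames {9,3}
pos 3: 5 → miss, frames {9,3,5}
pos 4: 3 → hit
pos 5: 9 → hit
pos 6: 8 → miss, frames {9,3,5,8}
pos 7: 3 → hit
pos 8: 7 → miss, frames {9,3,5,8,7}
pos 9: 3 → hit
pos 10: 6 → miss, evict 9, frames {3,5,8,7,6}
At position 10, page 9 is evicted.

9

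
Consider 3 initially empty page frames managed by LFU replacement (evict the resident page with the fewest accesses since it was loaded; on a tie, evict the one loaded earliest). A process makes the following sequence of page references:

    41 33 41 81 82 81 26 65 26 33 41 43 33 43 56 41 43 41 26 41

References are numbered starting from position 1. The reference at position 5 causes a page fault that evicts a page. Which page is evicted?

33

pos 1: 41: miss, frames (41)
pos 2: 33: miss, frames (41 33)
pos 3: 41: hit
pos 4: 81: miss, frames (41 33 81)
pos 5: 82: miss, evict 33, frames (41 81 82)
At position 5, page 33 is evicted.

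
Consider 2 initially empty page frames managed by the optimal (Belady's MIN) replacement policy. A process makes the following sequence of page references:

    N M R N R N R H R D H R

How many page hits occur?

6

N → miss, frames [N]
M → miss, frames [N, M]
R → miss, evict M, frames [N, R]
N → hit
R → hit
N → hit
R → hit
H → miss, evict N, frames [R, H]
R → hit
D → miss, evict R, frames [H, D]
H → hit
R → miss, evict D, frames [H, R]
Hits: 6.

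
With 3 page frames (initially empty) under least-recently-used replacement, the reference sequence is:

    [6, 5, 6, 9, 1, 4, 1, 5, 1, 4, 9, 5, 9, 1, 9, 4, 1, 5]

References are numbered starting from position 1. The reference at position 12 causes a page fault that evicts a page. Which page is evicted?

pos 1: 6 -> fault, frames (6)
pos 2: 5 -> fault, frames (6 5)
pos 3: 6 -> hit
pos 4: 9 -> fault, frames (5 6 9)
pos 5: 1 -> fault, evict 5, frames (6 9 1)
pos 6: 4 -> fault, evict 6, frames (9 1 4)
pos 7: 1 -> hit
pos 8: 5 -> fault, evict 9, frames (4 1 5)
pos 9: 1 -> hit
pos 10: 4 -> hit
pos 11: 9 -> fault, evict 5, frames (1 4 9)
pos 12: 5 -> fault, evict 1, frames (4 9 5)
At position 12, page 1 is evicted.

1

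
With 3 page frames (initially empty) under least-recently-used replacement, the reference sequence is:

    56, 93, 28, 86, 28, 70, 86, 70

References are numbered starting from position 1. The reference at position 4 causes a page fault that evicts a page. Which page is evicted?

pos 1: 56 → miss, frames {56}
pos 2: 93 → miss, frames {56,93}
pos 3: 28 → miss, frames {56,93,28}
pos 4: 86 → miss, evict 56, frames {93,28,86}
At position 4, page 56 is evicted.

56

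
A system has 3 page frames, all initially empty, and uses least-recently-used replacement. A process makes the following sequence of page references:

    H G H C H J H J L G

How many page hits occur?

4

H: fault, frames [H]
G: fault, frames [H, G]
H: hit
C: fault, frames [G, H, C]
H: hit
J: fault, evict G, frames [C, H, J]
H: hit
J: hit
L: fault, evict C, frames [H, J, L]
G: fault, evict H, frames [J, L, G]
Hits: 4.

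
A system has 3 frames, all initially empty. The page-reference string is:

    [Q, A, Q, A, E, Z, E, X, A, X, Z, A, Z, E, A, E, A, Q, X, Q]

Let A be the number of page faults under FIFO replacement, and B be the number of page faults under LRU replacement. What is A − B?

Under FIFO: F F . . F F . F F . . . . F . . . F F . → 9 faults.
Under LRU: F F . . F F . F F . F . . F . . . F F . → 10 faults.
A − B = 9 − 10 = -1.

-1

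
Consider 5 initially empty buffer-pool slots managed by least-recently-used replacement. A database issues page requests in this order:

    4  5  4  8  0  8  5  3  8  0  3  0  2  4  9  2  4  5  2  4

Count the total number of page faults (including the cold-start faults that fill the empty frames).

9

4 → miss, frames (4)
5 → miss, frames (4 5)
4 → hit
8 → miss, frames (5 4 8)
0 → miss, frames (5 4 8 0)
8 → hit
5 → hit
3 → miss, frames (4 0 8 5 3)
8 → hit
0 → hit
3 → hit
0 → hit
2 → miss, evict 4, frames (5 8 3 0 2)
4 → miss, evict 5, frames (8 3 0 2 4)
9 → miss, evict 8, frames (3 0 2 4 9)
2 → hit
4 → hit
5 → miss, evict 3, frames (0 9 2 4 5)
2 → hit
4 → hit
Page faults: 9.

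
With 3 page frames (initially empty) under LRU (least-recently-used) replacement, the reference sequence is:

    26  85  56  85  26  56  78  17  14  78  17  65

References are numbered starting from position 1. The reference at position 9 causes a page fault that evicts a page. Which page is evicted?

pos 1: 26 -> miss, frames {26}
pos 2: 85 -> miss, frames {26,85}
pos 3: 56 -> miss, frames {26,85,56}
pos 4: 85 -> hit
pos 5: 26 -> hit
pos 6: 56 -> hit
pos 7: 78 -> miss, evict 85, frames {26,56,78}
pos 8: 17 -> miss, evict 26, frames {56,78,17}
pos 9: 14 -> miss, evict 56, frames {78,17,14}
At position 9, page 56 is evicted.

56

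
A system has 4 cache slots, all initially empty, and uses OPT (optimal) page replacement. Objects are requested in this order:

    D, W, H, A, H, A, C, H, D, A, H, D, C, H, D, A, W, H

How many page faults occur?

D -> miss, frames [D]
W -> miss, frames [D, W]
H -> miss, frames [D, W, H]
A -> miss, frames [D, W, H, A]
H -> hit
A -> hit
C -> miss, evict W, frames [D, H, A, C]
H -> hit
D -> hit
A -> hit
H -> hit
D -> hit
C -> hit
H -> hit
D -> hit
A -> hit
W -> miss, evict C, frames [D, H, A, W]
H -> hit
Page faults: 6.

6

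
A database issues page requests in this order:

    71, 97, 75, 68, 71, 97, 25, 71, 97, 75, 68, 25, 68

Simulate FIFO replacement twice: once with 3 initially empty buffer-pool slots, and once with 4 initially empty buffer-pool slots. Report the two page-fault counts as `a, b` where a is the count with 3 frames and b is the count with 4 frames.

3 frames: F F F F F F F . . F F . . → 9 faults.
4 frames: F F F F . . F F F F F F . → 10 faults.
10 > 9: adding a frame increased faults — Belady's anomaly.

9, 10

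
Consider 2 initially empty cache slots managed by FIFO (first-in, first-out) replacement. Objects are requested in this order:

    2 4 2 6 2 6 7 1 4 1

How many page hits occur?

2 → miss, frames [2]
4 → miss, frames [2, 4]
2 → hit
6 → miss, evict 2, frames [4, 6]
2 → miss, evict 4, frames [6, 2]
6 → hit
7 → miss, evict 6, frames [2, 7]
1 → miss, evict 2, frames [7, 1]
4 → miss, evict 7, frames [1, 4]
1 → hit
Hits: 3.

3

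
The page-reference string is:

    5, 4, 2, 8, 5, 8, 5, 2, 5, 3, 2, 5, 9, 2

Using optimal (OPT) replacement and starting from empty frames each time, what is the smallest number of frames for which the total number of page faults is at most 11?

2

f=1: 14 faults
f=2: 8 faults
f=3: 6 faults
f=4: 6 faults
f=5: 6 faults
f=6: 6 faults
Smallest f with faults ≤ 11 is 2.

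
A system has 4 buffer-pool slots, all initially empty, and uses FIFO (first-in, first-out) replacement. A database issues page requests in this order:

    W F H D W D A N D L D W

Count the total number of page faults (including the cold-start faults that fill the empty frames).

8

W → miss, frames (W)
F → miss, frames (W F)
H → miss, frames (W F H)
D → miss, frames (W F H D)
W → hit
D → hit
A → miss, evict W, frames (F H D A)
N → miss, evict F, frames (H D A N)
D → hit
L → miss, evict H, frames (D A N L)
D → hit
W → miss, evict D, frames (A N L W)
Page faults: 8.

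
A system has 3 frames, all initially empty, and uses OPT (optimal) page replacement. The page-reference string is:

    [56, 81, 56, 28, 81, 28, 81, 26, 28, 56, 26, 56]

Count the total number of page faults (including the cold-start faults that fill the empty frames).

56: miss, frames {56}
81: miss, frames {56,81}
56: hit
28: miss, frames {56,81,28}
81: hit
28: hit
81: hit
26: miss, evict 81, frames {56,28,26}
28: hit
56: hit
26: hit
56: hit
Page faults: 4.

4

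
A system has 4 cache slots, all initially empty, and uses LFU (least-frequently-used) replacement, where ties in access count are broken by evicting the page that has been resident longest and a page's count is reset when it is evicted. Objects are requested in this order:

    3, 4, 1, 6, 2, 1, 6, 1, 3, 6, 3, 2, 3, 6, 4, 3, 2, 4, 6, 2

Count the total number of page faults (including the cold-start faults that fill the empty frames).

10

3: miss, frames [3]
4: miss, frames [3, 4]
1: miss, frames [3, 4, 1]
6: miss, frames [3, 4, 1, 6]
2: miss, evict 3, frames [4, 1, 6, 2]
1: hit
6: hit
1: hit
3: miss, evict 4, frames [1, 6, 2, 3]
6: hit
3: hit
2: hit
3: hit
6: hit
4: miss, evict 2, frames [1, 6, 3, 4]
3: hit
2: miss, evict 4, frames [1, 6, 3, 2]
4: miss, evict 2, frames [1, 6, 3, 4]
6: hit
2: miss, evict 4, frames [1, 6, 3, 2]
Page faults: 10.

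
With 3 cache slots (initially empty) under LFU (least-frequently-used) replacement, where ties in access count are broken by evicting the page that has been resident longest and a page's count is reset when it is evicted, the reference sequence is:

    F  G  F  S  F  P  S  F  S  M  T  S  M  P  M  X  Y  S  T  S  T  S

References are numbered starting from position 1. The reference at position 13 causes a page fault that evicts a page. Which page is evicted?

T

pos 1: F -> fault, frames [F]
pos 2: G -> fault, frames [F, G]
pos 3: F -> hit
pos 4: S -> fault, frames [F, G, S]
pos 5: F -> hit
pos 6: P -> fault, evict G, frames [F, S, P]
pos 7: S -> hit
pos 8: F -> hit
pos 9: S -> hit
pos 10: M -> fault, evict P, frames [F, S, M]
pos 11: T -> fault, evict M, frames [F, S, T]
pos 12: S -> hit
pos 13: M -> fault, evict T, frames [F, S, M]
At position 13, page T is evicted.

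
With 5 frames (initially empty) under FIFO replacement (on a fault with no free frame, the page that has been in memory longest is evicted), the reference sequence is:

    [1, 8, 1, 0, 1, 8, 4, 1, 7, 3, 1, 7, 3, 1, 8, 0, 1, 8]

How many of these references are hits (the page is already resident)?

9

1 -> miss, frames {1}
8 -> miss, frames {1,8}
1 -> hit
0 -> miss, frames {1,8,0}
1 -> hit
8 -> hit
4 -> miss, frames {1,8,0,4}
1 -> hit
7 -> miss, frames {1,8,0,4,7}
3 -> miss, evict 1, frames {8,0,4,7,3}
1 -> miss, evict 8, frames {0,4,7,3,1}
7 -> hit
3 -> hit
1 -> hit
8 -> miss, evict 0, frames {4,7,3,1,8}
0 -> miss, evict 4, frames {7,3,1,8,0}
1 -> hit
8 -> hit
Hits: 9.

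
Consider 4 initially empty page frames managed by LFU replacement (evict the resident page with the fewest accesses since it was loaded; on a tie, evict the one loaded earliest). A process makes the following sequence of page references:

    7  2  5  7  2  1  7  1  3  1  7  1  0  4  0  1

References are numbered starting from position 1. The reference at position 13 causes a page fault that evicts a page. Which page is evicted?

pos 1: 7 → miss, frames [7]
pos 2: 2 → miss, frames [7, 2]
pos 3: 5 → miss, frames [7, 2, 5]
pos 4: 7 → hit
pos 5: 2 → hit
pos 6: 1 → miss, frames [7, 2, 5, 1]
pos 7: 7 → hit
pos 8: 1 → hit
pos 9: 3 → miss, evict 5, frames [7, 2, 1, 3]
pos 10: 1 → hit
pos 11: 7 → hit
pos 12: 1 → hit
pos 13: 0 → miss, evict 3, frames [7, 2, 1, 0]
At position 13, page 3 is evicted.

3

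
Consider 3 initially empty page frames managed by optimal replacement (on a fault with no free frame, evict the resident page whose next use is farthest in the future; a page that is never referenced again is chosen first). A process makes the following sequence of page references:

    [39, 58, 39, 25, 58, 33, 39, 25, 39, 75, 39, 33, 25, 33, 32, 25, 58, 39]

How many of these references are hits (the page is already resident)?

10

39 → miss, frames [39]
58 → miss, frames [39, 58]
39 → hit
25 → miss, frames [39, 58, 25]
58 → hit
33 → miss, evict 58, frames [39, 25, 33]
39 → hit
25 → hit
39 → hit
75 → miss, evict 25, frames [39, 33, 75]
39 → hit
33 → hit
25 → miss, evict 75, frames [39, 33, 25]
33 → hit
32 → miss, evict 33, frames [39, 25, 32]
25 → hit
58 → miss, evict 32, frames [39, 25, 58]
39 → hit
Hits: 10.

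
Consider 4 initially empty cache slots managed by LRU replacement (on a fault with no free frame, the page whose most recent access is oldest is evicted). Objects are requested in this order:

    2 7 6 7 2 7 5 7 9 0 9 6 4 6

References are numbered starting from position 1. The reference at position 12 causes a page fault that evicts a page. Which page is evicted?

5

pos 1: 2 -> miss, frames (2)
pos 2: 7 -> miss, frames (2 7)
pos 3: 6 -> miss, frames (2 7 6)
pos 4: 7 -> hit
pos 5: 2 -> hit
pos 6: 7 -> hit
pos 7: 5 -> miss, frames (6 2 7 5)
pos 8: 7 -> hit
pos 9: 9 -> miss, evict 6, frames (2 5 7 9)
pos 10: 0 -> miss, evict 2, frames (5 7 9 0)
pos 11: 9 -> hit
pos 12: 6 -> miss, evict 5, frames (7 0 9 6)
At position 12, page 5 is evicted.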